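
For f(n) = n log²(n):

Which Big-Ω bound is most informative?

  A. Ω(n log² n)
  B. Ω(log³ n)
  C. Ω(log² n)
A

f(n) = n log²(n) is Ω(n log² n).
All listed options are valid Big-Ω bounds (lower bounds),
but Ω(n log² n) is the tightest (largest valid bound).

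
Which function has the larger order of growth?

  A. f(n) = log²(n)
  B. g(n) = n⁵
B

f(n) = log²(n) is O(log² n), while g(n) = n⁵ is O(n⁵).
Since O(n⁵) grows faster than O(log² n), g(n) dominates.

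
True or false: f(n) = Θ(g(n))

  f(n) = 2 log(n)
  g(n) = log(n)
True

f(n) = 2 log(n) and g(n) = log(n) are both O(log n).
Since they have the same asymptotic growth rate, f(n) = Θ(g(n)) is true.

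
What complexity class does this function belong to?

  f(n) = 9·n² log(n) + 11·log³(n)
O(n² log n)

The dominant term in 9·n² log(n) + 11·log³(n) is 9·n² log(n), which is Θ(n² log n).
Lower-order terms (11·log³(n)) are asymptotically negligible.
Constants are absorbed, so the tightest bound is O(n² log n).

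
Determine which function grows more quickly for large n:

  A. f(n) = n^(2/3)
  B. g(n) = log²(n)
A

f(n) = n^(2/3) is O(n^(2/3)), while g(n) = log²(n) is O(log² n).
Since O(n^(2/3)) grows faster than O(log² n), f(n) dominates.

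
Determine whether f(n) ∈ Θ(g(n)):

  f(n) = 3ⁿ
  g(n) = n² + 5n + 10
False

f(n) = 3ⁿ is O(3ⁿ), and g(n) = n² + 5n + 10 is O(n²).
Since they have different growth rates, f(n) = Θ(g(n)) is false.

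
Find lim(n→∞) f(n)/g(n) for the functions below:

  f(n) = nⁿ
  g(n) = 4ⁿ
∞

Since nⁿ (O(nⁿ)) grows faster than 4ⁿ (O(4ⁿ)),
the ratio f(n)/g(n) → ∞ as n → ∞.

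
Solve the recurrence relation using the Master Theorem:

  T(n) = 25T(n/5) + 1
Θ(n²)

Master Theorem: a = 25, b = 5, f(n) = 1.
Compute the critical exponent d = log₅(25) = 2.
Compare f(n) = Θ(1) against n^d:
  k = 0 < d = 2, so f(n) = O(n^(d-ε)) — Case 1.
  The recursion cost dominates: T(n) = Θ(n^d) = Θ(n²).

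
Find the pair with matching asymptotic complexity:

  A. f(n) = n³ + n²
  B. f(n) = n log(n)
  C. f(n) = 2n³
A and C

Examining each function:
  A. n³ + n² is O(n³)
  B. n log(n) is O(n log n)
  C. 2n³ is O(n³)

Functions A and C both have the same complexity class.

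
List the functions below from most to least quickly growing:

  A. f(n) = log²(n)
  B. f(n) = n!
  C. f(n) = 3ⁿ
B > C > A

Comparing growth rates:
B = n! is O(n!)
C = 3ⁿ is O(3ⁿ)
A = log²(n) is O(log² n)

Therefore, the order from fastest to slowest is: B > C > A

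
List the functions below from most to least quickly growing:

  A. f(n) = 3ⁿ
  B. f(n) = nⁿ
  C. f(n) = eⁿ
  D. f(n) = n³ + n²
B > A > C > D

Comparing growth rates:
B = nⁿ is O(nⁿ)
A = 3ⁿ is O(3ⁿ)
C = eⁿ is O(eⁿ)
D = n³ + n² is O(n³)

Therefore, the order from fastest to slowest is: B > A > C > D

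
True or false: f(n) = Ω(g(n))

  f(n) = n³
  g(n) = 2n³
True

f(n) = n³ and g(n) = 2n³ are both O(n³).
Big-Ω permits equal growth rates (f ≥ c·g for some c > 0), so f(n) = Ω(g(n)) is true.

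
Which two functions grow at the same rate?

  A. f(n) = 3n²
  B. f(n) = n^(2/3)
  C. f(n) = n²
A and C

Examining each function:
  A. 3n² is O(n²)
  B. n^(2/3) is O(n^(2/3))
  C. n² is O(n²)

Functions A and C both have the same complexity class.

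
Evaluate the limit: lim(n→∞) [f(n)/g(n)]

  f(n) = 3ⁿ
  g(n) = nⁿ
0

Since 3ⁿ (O(3ⁿ)) grows slower than nⁿ (O(nⁿ)),
the ratio f(n)/g(n) → 0 as n → ∞.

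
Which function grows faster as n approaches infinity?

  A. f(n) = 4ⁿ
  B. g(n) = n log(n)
A

f(n) = 4ⁿ is O(4ⁿ), while g(n) = n log(n) is O(n log n).
Since O(4ⁿ) grows faster than O(n log n), f(n) dominates.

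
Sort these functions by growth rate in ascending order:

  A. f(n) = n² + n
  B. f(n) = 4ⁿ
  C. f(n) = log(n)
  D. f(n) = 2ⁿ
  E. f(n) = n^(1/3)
C < E < A < D < B

Comparing growth rates:
C = log(n) is O(log n)
E = n^(1/3) is O(n^(1/3))
A = n² + n is O(n²)
D = 2ⁿ is O(2ⁿ)
B = 4ⁿ is O(4ⁿ)

Therefore, the order from slowest to fastest is: C < E < A < D < B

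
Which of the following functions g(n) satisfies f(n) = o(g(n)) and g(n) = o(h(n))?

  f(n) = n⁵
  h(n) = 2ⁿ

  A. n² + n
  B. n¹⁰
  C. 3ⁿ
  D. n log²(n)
B

We need g(n) with n⁵ = o(g(n)) and g(n) = o(2ⁿ), i.e. O(n⁵) ≺ g ≺ O(2ⁿ).
Check each option:
  A. n² + n — O(n²) does not grow strictly faster than f(n)
  B. n¹⁰ — O(n¹⁰) is strictly between O(n⁵) and O(2ⁿ) ✓
  C. 3ⁿ — O(3ⁿ) does not grow strictly slower than h(n)
  D. n log²(n) — O(n log² n) does not grow strictly faster than f(n)

Only option B (n¹⁰) lies strictly between.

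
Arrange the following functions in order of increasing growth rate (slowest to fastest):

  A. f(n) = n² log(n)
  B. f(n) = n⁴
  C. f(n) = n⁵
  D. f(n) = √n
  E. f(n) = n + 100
D < E < A < B < C

Comparing growth rates:
D = √n is O(√n)
E = n + 100 is O(n)
A = n² log(n) is O(n² log n)
B = n⁴ is O(n⁴)
C = n⁵ is O(n⁵)

Therefore, the order from slowest to fastest is: D < E < A < B < C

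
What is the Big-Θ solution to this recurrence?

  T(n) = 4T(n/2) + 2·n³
Θ(n³)

Master Theorem: a = 4, b = 2, f(n) = 2·n³.
Compute the critical exponent d = log₂(4) = 2.
Compare f(n) = Θ(n³) against n^d:
  k = 3 > d = 2, so f(n) = Ω(n^(d+ε)) — Case 3.
  Regularity: a·(n/b)^3/n^3 = a/b^3 = 4/8 < 1 ✓.
  The top-level work dominates: T(n) = Θ(f(n)) = Θ(n³).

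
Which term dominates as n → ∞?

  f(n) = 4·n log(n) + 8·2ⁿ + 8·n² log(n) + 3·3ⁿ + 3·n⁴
3·3ⁿ

Looking at each term:
  - 4·n log(n) is O(n log n)
  - 8·2ⁿ is O(2ⁿ)
  - 8·n² log(n) is O(n² log n)
  - 3·3ⁿ is O(3ⁿ)
  - 3·n⁴ is O(n⁴)

The term 3·3ⁿ (O(3ⁿ)) grows fastest and dominates all others.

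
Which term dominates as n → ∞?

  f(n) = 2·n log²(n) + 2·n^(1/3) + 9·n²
9·n²

Looking at each term:
  - 2·n log²(n) is O(n log² n)
  - 2·n^(1/3) is O(n^(1/3))
  - 9·n² is O(n²)

The term 9·n² (O(n²)) grows fastest and dominates all others.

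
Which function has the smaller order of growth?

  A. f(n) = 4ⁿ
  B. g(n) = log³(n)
B

f(n) = 4ⁿ is O(4ⁿ), while g(n) = log³(n) is O(log³ n).
Since O(log³ n) grows slower than O(4ⁿ), g(n) is dominated.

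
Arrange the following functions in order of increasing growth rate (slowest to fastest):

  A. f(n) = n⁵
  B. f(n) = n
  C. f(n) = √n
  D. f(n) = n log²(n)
C < B < D < A

Comparing growth rates:
C = √n is O(√n)
B = n is O(n)
D = n log²(n) is O(n log² n)
A = n⁵ is O(n⁵)

Therefore, the order from slowest to fastest is: C < B < D < A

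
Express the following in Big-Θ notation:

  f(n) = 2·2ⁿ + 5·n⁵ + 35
Θ(2ⁿ)

Order the terms by growth rate: 35 ≺ 5·n⁵ ≺ 2·2ⁿ.
The fastest-growing term 2·2ⁿ dominates as n → ∞; dropping its constant factor gives Θ(2ⁿ).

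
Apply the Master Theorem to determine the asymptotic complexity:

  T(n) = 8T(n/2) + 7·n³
Θ(n³ log n)

Master Theorem: a = 8, b = 2, f(n) = 7·n³.
Compute the critical exponent d = log₂(8) = 3.
Compare f(n) = Θ(n³) against n^d:
  k = 3 = d, so f(n) = Θ(n^d) — Case 2.
  Work is balanced across levels: T(n) = Θ(n^d log n) = Θ(n³ log n).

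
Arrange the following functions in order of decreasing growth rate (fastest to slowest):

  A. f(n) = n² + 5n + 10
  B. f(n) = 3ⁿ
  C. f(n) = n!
C > B > A

Comparing growth rates:
C = n! is O(n!)
B = 3ⁿ is O(3ⁿ)
A = n² + 5n + 10 is O(n²)

Therefore, the order from fastest to slowest is: C > B > A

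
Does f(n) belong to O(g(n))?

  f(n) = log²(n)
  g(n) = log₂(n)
False

f(n) = log²(n) is O(log² n), and g(n) = log₂(n) is O(log n).
Since O(log² n) grows faster than O(log n), f(n) = O(g(n)) is false.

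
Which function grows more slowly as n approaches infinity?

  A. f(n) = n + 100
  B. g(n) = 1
B

f(n) = n + 100 is O(n), while g(n) = 1 is O(1).
Since O(1) grows slower than O(n), g(n) is dominated.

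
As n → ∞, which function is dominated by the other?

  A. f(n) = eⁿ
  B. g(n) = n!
A

f(n) = eⁿ is O(eⁿ), while g(n) = n! is O(n!).
Since O(eⁿ) grows slower than O(n!), f(n) is dominated.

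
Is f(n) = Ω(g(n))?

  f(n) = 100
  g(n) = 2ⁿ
False

f(n) = 100 is O(1), and g(n) = 2ⁿ is O(2ⁿ).
Since O(1) grows slower than O(2ⁿ), f(n) = Ω(g(n)) is false.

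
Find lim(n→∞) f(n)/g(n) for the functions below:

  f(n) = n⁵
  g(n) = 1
∞

Since n⁵ (O(n⁵)) grows faster than 1 (O(1)),
the ratio f(n)/g(n) → ∞ as n → ∞.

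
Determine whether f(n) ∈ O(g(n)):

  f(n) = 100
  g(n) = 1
True

f(n) = 100 and g(n) = 1 are both O(1).
Big-O permits equal growth rates (f ≤ c·g for some c), so f(n) = O(g(n)) is true.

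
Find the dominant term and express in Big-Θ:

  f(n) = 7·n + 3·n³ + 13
Θ(n³)

Order the terms by growth rate: 13 ≺ 7·n ≺ 3·n³.
The fastest-growing term 3·n³ dominates as n → ∞; dropping its constant factor gives Θ(n³).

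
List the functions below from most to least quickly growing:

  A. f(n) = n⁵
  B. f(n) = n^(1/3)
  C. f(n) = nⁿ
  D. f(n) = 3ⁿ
C > D > A > B

Comparing growth rates:
C = nⁿ is O(nⁿ)
D = 3ⁿ is O(3ⁿ)
A = n⁵ is O(n⁵)
B = n^(1/3) is O(n^(1/3))

Therefore, the order from fastest to slowest is: C > D > A > B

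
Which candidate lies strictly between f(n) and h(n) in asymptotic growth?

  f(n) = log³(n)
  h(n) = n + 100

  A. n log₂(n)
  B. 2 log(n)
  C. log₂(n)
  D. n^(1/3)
D

We need g(n) with log³(n) = o(g(n)) and g(n) = o(n + 100), i.e. O(log³ n) ≺ g ≺ O(n).
Check each option:
  A. n log₂(n) — O(n log n) does not grow strictly slower than h(n)
  B. 2 log(n) — O(log n) does not grow strictly faster than f(n)
  C. log₂(n) — O(log n) does not grow strictly faster than f(n)
  D. n^(1/3) — O(n^(1/3)) is strictly between O(log³ n) and O(n) ✓

Only option D (n^(1/3)) lies strictly between.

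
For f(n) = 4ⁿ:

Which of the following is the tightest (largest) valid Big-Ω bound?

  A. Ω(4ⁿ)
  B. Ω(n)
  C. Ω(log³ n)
A

f(n) = 4ⁿ is Ω(4ⁿ).
All listed options are valid Big-Ω bounds (lower bounds),
but Ω(4ⁿ) is the tightest (largest valid bound).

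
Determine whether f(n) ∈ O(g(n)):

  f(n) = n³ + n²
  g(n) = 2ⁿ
True

f(n) = n³ + n² is O(n³), and g(n) = 2ⁿ is O(2ⁿ).
Since O(n³) ⊆ O(2ⁿ) (f grows no faster than g), f(n) = O(g(n)) is true.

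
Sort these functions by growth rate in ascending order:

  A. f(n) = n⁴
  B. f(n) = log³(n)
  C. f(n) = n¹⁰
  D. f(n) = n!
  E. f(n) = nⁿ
B < A < C < D < E

Comparing growth rates:
B = log³(n) is O(log³ n)
A = n⁴ is O(n⁴)
C = n¹⁰ is O(n¹⁰)
D = n! is O(n!)
E = nⁿ is O(nⁿ)

Therefore, the order from slowest to fastest is: B < A < C < D < E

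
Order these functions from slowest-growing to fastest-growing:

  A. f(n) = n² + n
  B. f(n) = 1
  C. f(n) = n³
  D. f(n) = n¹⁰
B < A < C < D

Comparing growth rates:
B = 1 is O(1)
A = n² + n is O(n²)
C = n³ is O(n³)
D = n¹⁰ is O(n¹⁰)

Therefore, the order from slowest to fastest is: B < A < C < D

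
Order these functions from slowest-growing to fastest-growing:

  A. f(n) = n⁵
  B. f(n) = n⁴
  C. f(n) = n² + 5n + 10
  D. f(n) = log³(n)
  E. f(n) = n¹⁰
D < C < B < A < E

Comparing growth rates:
D = log³(n) is O(log³ n)
C = n² + 5n + 10 is O(n²)
B = n⁴ is O(n⁴)
A = n⁵ is O(n⁵)
E = n¹⁰ is O(n¹⁰)

Therefore, the order from slowest to fastest is: D < C < B < A < E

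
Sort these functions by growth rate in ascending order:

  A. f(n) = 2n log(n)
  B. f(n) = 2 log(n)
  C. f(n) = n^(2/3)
B < C < A

Comparing growth rates:
B = 2 log(n) is O(log n)
C = n^(2/3) is O(n^(2/3))
A = 2n log(n) is O(n log n)

Therefore, the order from slowest to fastest is: B < C < A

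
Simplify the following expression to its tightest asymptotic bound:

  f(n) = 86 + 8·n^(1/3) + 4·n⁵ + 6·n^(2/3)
Θ(n⁵)

Order the terms by growth rate: 86 ≺ 8·n^(1/3) ≺ 6·n^(2/3) ≺ 4·n⁵.
The fastest-growing term 4·n⁵ dominates as n → ∞; dropping its constant factor gives Θ(n⁵).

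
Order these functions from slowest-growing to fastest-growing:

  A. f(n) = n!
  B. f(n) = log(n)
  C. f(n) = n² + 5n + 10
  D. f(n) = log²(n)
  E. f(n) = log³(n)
B < D < E < C < A

Comparing growth rates:
B = log(n) is O(log n)
D = log²(n) is O(log² n)
E = log³(n) is O(log³ n)
C = n² + 5n + 10 is O(n²)
A = n! is O(n!)

Therefore, the order from slowest to fastest is: B < D < E < C < A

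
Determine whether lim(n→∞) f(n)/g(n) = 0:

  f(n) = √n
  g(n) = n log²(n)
True

f(n) = √n is O(√n), and g(n) = n log²(n) is O(n log² n).
Since O(√n) grows strictly slower than O(n log² n), f(n) = o(g(n)) is true.
This means lim(n→∞) f(n)/g(n) = 0.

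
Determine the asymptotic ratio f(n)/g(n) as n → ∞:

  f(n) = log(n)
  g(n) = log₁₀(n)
log(10)

Since log(n) and log₁₀(n) have the same growth rate (O(log n)),
the ratio converges to a constant: log(10).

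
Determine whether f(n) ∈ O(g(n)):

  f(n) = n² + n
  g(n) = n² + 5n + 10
True

f(n) = n² + n and g(n) = n² + 5n + 10 are both O(n²).
Big-O permits equal growth rates (f ≤ c·g for some c), so f(n) = O(g(n)) is true.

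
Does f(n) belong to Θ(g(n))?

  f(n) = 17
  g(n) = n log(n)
False

f(n) = 17 is O(1), and g(n) = n log(n) is O(n log n).
Since they have different growth rates, f(n) = Θ(g(n)) is false.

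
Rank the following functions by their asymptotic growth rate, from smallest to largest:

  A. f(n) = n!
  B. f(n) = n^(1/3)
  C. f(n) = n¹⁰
B < C < A

Comparing growth rates:
B = n^(1/3) is O(n^(1/3))
C = n¹⁰ is O(n¹⁰)
A = n! is O(n!)

Therefore, the order from slowest to fastest is: B < C < A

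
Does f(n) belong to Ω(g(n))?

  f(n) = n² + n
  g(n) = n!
False

f(n) = n² + n is O(n²), and g(n) = n! is O(n!).
Since O(n²) grows slower than O(n!), f(n) = Ω(g(n)) is false.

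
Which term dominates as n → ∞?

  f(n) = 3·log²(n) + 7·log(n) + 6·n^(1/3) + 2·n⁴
2·n⁴

Looking at each term:
  - 3·log²(n) is O(log² n)
  - 7·log(n) is O(log n)
  - 6·n^(1/3) is O(n^(1/3))
  - 2·n⁴ is O(n⁴)

The term 2·n⁴ (O(n⁴)) grows fastest and dominates all others.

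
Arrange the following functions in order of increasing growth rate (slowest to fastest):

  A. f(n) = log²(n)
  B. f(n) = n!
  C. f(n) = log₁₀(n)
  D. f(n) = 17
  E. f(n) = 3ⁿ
D < C < A < E < B

Comparing growth rates:
D = 17 is O(1)
C = log₁₀(n) is O(log n)
A = log²(n) is O(log² n)
E = 3ⁿ is O(3ⁿ)
B = n! is O(n!)

Therefore, the order from slowest to fastest is: D < C < A < E < B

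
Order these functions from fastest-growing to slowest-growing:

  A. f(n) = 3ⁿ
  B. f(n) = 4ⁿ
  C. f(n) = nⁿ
C > B > A

Comparing growth rates:
C = nⁿ is O(nⁿ)
B = 4ⁿ is O(4ⁿ)
A = 3ⁿ is O(3ⁿ)

Therefore, the order from fastest to slowest is: C > B > A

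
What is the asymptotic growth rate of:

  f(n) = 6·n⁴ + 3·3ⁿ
Θ(3ⁿ)

Order the terms by growth rate: 6·n⁴ ≺ 3·3ⁿ.
The fastest-growing term 3·3ⁿ dominates as n → ∞; dropping its constant factor gives Θ(3ⁿ).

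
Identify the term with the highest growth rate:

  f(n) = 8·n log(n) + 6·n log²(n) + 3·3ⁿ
3·3ⁿ

Looking at each term:
  - 8·n log(n) is O(n log n)
  - 6·n log²(n) is O(n log² n)
  - 3·3ⁿ is O(3ⁿ)

The term 3·3ⁿ (O(3ⁿ)) grows fastest and dominates all others.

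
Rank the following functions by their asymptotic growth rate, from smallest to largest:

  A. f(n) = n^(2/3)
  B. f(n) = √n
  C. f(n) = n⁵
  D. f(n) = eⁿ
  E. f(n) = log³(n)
E < B < A < C < D

Comparing growth rates:
E = log³(n) is O(log³ n)
B = √n is O(√n)
A = n^(2/3) is O(n^(2/3))
C = n⁵ is O(n⁵)
D = eⁿ is O(eⁿ)

Therefore, the order from slowest to fastest is: E < B < A < C < D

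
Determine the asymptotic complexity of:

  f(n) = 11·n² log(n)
O(n² log n)

The dominant term in 11·n² log(n) is 11·n² log(n), which is Θ(n² log n).
Constants are absorbed, so the tightest bound is O(n² log n).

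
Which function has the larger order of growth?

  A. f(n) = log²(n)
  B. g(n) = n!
B

f(n) = log²(n) is O(log² n), while g(n) = n! is O(n!).
Since O(n!) grows faster than O(log² n), g(n) dominates.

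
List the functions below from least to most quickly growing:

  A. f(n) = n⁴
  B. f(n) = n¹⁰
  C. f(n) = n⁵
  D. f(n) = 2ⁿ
A < C < B < D

Comparing growth rates:
A = n⁴ is O(n⁴)
C = n⁵ is O(n⁵)
B = n¹⁰ is O(n¹⁰)
D = 2ⁿ is O(2ⁿ)

Therefore, the order from slowest to fastest is: A < C < B < D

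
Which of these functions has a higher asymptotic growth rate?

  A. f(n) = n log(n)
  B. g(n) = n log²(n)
B

f(n) = n log(n) is O(n log n), while g(n) = n log²(n) is O(n log² n).
Since O(n log² n) grows faster than O(n log n), g(n) dominates.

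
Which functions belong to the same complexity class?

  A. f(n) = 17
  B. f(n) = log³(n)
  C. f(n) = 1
A and C

Examining each function:
  A. 17 is O(1)
  B. log³(n) is O(log³ n)
  C. 1 is O(1)

Functions A and C both have the same complexity class.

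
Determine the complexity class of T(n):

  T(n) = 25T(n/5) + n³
Θ(n³)

Master Theorem: a = 25, b = 5, f(n) = n³.
Compute the critical exponent d = log₅(25) = 2.
Compare f(n) = Θ(n³) against n^d:
  k = 3 > d = 2, so f(n) = Ω(n^(d+ε)) — Case 3.
  Regularity: a·(n/b)^3/n^3 = a/b^3 = 25/125 < 1 ✓.
  The top-level work dominates: T(n) = Θ(f(n)) = Θ(n³).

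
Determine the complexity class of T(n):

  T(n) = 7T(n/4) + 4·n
Θ(n^log₄(7))

Master Theorem: a = 7, b = 4, f(n) = 4·n.
Compute the critical exponent d = log₄(7) = 1.404.
Compare f(n) = Θ(n) against n^d:
  k = 1 < d = 1.404, so f(n) = O(n^(d-ε)) — Case 1.
  The recursion cost dominates: T(n) = Θ(n^d) = Θ(n^log₄(7)).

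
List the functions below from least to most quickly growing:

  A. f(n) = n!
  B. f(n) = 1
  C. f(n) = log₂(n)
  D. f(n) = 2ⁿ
B < C < D < A

Comparing growth rates:
B = 1 is O(1)
C = log₂(n) is O(log n)
D = 2ⁿ is O(2ⁿ)
A = n! is O(n!)

Therefore, the order from slowest to fastest is: B < C < D < A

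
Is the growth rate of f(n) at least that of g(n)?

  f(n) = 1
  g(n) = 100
True

f(n) = 1 and g(n) = 100 are both O(1).
Big-Ω permits equal growth rates (f ≥ c·g for some c > 0), so f(n) = Ω(g(n)) is true.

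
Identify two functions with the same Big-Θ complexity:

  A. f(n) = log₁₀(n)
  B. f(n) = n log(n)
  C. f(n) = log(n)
A and C

Examining each function:
  A. log₁₀(n) is O(log n)
  B. n log(n) is O(n log n)
  C. log(n) is O(log n)

Functions A and C both have the same complexity class.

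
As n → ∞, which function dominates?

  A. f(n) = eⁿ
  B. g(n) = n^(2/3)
A

f(n) = eⁿ is O(eⁿ), while g(n) = n^(2/3) is O(n^(2/3)).
Since O(eⁿ) grows faster than O(n^(2/3)), f(n) dominates.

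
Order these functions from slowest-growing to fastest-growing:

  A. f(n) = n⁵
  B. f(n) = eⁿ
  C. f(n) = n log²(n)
C < A < B

Comparing growth rates:
C = n log²(n) is O(n log² n)
A = n⁵ is O(n⁵)
B = eⁿ is O(eⁿ)

Therefore, the order from slowest to fastest is: C < A < B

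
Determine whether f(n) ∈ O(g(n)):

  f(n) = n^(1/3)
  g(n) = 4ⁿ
True

f(n) = n^(1/3) is O(n^(1/3)), and g(n) = 4ⁿ is O(4ⁿ).
Since O(n^(1/3)) ⊆ O(4ⁿ) (f grows no faster than g), f(n) = O(g(n)) is true.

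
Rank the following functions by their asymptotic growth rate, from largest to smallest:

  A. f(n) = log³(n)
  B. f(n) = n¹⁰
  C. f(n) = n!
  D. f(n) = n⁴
C > B > D > A

Comparing growth rates:
C = n! is O(n!)
B = n¹⁰ is O(n¹⁰)
D = n⁴ is O(n⁴)
A = log³(n) is O(log³ n)

Therefore, the order from fastest to slowest is: C > B > D > A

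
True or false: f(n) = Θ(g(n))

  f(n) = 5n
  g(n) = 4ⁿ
False

f(n) = 5n is O(n), and g(n) = 4ⁿ is O(4ⁿ).
Since they have different growth rates, f(n) = Θ(g(n)) is false.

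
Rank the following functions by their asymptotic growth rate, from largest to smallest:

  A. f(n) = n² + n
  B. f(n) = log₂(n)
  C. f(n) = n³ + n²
C > A > B

Comparing growth rates:
C = n³ + n² is O(n³)
A = n² + n is O(n²)
B = log₂(n) is O(log n)

Therefore, the order from fastest to slowest is: C > A > B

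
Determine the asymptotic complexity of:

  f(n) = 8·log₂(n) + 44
O(log n)

The dominant term in 8·log₂(n) + 44 is 8·log₂(n), which is Θ(log n).
Lower-order terms (44) are asymptotically negligible.
Constants are absorbed, so the tightest bound is O(log n).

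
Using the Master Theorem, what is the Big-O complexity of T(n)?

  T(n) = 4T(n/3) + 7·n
Θ(n^log₃(4))

Master Theorem: a = 4, b = 3, f(n) = 7·n.
Compute the critical exponent d = log₃(4) = 1.262.
Compare f(n) = Θ(n) against n^d:
  k = 1 < d = 1.262, so f(n) = O(n^(d-ε)) — Case 1.
  The recursion cost dominates: T(n) = Θ(n^d) = Θ(n^log₃(4)).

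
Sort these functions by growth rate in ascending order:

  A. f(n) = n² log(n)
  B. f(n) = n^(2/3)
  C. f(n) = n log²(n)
B < C < A

Comparing growth rates:
B = n^(2/3) is O(n^(2/3))
C = n log²(n) is O(n log² n)
A = n² log(n) is O(n² log n)

Therefore, the order from slowest to fastest is: B < C < A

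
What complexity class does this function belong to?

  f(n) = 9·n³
O(n³)

The dominant term in 9·n³ is 9·n³, which is Θ(n³).
Constants are absorbed, so the tightest bound is O(n³).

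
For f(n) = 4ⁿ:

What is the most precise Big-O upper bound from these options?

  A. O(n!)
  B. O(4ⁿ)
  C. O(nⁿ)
B

f(n) = 4ⁿ is O(4ⁿ).
All listed options are valid Big-O bounds (upper bounds),
but O(4ⁿ) is the tightest (smallest valid bound).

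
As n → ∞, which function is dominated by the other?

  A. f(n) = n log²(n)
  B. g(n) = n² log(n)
A

f(n) = n log²(n) is O(n log² n), while g(n) = n² log(n) is O(n² log n).
Since O(n log² n) grows slower than O(n² log n), f(n) is dominated.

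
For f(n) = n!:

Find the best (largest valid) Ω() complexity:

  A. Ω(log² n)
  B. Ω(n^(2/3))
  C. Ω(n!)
C

f(n) = n! is Ω(n!).
All listed options are valid Big-Ω bounds (lower bounds),
but Ω(n!) is the tightest (largest valid bound).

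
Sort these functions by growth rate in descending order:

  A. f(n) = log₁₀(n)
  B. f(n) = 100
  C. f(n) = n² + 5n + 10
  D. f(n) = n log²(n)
C > D > A > B

Comparing growth rates:
C = n² + 5n + 10 is O(n²)
D = n log²(n) is O(n log² n)
A = log₁₀(n) is O(log n)
B = 100 is O(1)

Therefore, the order from fastest to slowest is: C > D > A > B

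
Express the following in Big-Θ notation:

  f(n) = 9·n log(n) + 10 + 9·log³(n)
Θ(n log n)

Order the terms by growth rate: 10 ≺ 9·log³(n) ≺ 9·n log(n).
The fastest-growing term 9·n log(n) dominates as n → ∞; dropping its constant factor gives Θ(n log n).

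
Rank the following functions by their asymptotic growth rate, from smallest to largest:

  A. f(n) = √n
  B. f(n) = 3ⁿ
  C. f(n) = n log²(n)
A < C < B

Comparing growth rates:
A = √n is O(√n)
C = n log²(n) is O(n log² n)
B = 3ⁿ is O(3ⁿ)

Therefore, the order from slowest to fastest is: A < C < B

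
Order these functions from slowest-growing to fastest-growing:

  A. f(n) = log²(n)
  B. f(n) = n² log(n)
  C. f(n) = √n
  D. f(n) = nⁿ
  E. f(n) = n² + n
A < C < E < B < D

Comparing growth rates:
A = log²(n) is O(log² n)
C = √n is O(√n)
E = n² + n is O(n²)
B = n² log(n) is O(n² log n)
D = nⁿ is O(nⁿ)

Therefore, the order from slowest to fastest is: A < C < E < B < D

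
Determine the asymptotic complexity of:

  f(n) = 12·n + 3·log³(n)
O(n)

The dominant term in 12·n + 3·log³(n) is 12·n, which is Θ(n).
Lower-order terms (3·log³(n)) are asymptotically negligible.
Constants are absorbed, so the tightest bound is O(n).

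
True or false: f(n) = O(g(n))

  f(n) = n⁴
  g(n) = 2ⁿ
True

f(n) = n⁴ is O(n⁴), and g(n) = 2ⁿ is O(2ⁿ).
Since O(n⁴) ⊆ O(2ⁿ) (f grows no faster than g), f(n) = O(g(n)) is true.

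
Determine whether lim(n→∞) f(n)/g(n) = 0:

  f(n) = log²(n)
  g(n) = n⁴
True

f(n) = log²(n) is O(log² n), and g(n) = n⁴ is O(n⁴).
Since O(log² n) grows strictly slower than O(n⁴), f(n) = o(g(n)) is true.
This means lim(n→∞) f(n)/g(n) = 0.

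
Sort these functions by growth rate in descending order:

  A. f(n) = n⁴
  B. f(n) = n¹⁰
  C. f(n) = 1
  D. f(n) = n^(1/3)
B > A > D > C

Comparing growth rates:
B = n¹⁰ is O(n¹⁰)
A = n⁴ is O(n⁴)
D = n^(1/3) is O(n^(1/3))
C = 1 is O(1)

Therefore, the order from fastest to slowest is: B > A > D > C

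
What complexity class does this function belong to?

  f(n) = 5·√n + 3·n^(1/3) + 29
O(√n)

The dominant term in 5·√n + 3·n^(1/3) + 29 is 5·√n, which is Θ(√n).
Lower-order terms (3·n^(1/3), 29) are asymptotically negligible.
Constants are absorbed, so the tightest bound is O(√n).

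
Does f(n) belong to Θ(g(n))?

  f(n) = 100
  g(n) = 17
True

f(n) = 100 and g(n) = 17 are both O(1).
Since they have the same asymptotic growth rate, f(n) = Θ(g(n)) is true.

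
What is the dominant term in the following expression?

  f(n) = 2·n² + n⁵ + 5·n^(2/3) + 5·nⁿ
5·nⁿ

Looking at each term:
  - 2·n² is O(n²)
  - n⁵ is O(n⁵)
  - 5·n^(2/3) is O(n^(2/3))
  - 5·nⁿ is O(nⁿ)

The term 5·nⁿ (O(nⁿ)) grows fastest and dominates all others.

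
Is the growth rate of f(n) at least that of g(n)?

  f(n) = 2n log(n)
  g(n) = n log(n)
True

f(n) = 2n log(n) and g(n) = n log(n) are both O(n log n).
Big-Ω permits equal growth rates (f ≥ c·g for some c > 0), so f(n) = Ω(g(n)) is true.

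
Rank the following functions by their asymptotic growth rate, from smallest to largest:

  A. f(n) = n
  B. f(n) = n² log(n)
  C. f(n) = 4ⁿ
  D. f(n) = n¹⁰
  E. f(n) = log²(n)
E < A < B < D < C

Comparing growth rates:
E = log²(n) is O(log² n)
A = n is O(n)
B = n² log(n) is O(n² log n)
D = n¹⁰ is O(n¹⁰)
C = 4ⁿ is O(4ⁿ)

Therefore, the order from slowest to fastest is: E < A < B < D < C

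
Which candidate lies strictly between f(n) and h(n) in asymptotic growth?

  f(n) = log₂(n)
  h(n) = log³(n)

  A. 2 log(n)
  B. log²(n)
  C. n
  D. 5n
B

We need g(n) with log₂(n) = o(g(n)) and g(n) = o(log³(n)), i.e. O(log n) ≺ g ≺ O(log³ n).
Check each option:
  A. 2 log(n) — O(log n) does not grow strictly faster than f(n)
  B. log²(n) — O(log² n) is strictly between O(log n) and O(log³ n) ✓
  C. n — O(n) does not grow strictly slower than h(n)
  D. 5n — O(n) does not grow strictly slower than h(n)

Only option B (log²(n)) lies strictly between.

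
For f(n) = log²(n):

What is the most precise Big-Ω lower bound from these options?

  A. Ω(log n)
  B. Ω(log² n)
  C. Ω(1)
B

f(n) = log²(n) is Ω(log² n).
All listed options are valid Big-Ω bounds (lower bounds),
but Ω(log² n) is the tightest (largest valid bound).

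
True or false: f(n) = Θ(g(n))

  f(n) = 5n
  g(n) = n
True

f(n) = 5n and g(n) = n are both O(n).
Since they have the same asymptotic growth rate, f(n) = Θ(g(n)) is true.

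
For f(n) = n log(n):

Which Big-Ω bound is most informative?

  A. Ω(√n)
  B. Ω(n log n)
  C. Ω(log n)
B

f(n) = n log(n) is Ω(n log n).
All listed options are valid Big-Ω bounds (lower bounds),
but Ω(n log n) is the tightest (largest valid bound).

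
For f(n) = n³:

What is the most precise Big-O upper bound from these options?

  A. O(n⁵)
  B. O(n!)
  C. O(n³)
C

f(n) = n³ is O(n³).
All listed options are valid Big-O bounds (upper bounds),
but O(n³) is the tightest (smallest valid bound).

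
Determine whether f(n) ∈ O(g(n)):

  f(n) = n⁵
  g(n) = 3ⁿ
True

f(n) = n⁵ is O(n⁵), and g(n) = 3ⁿ is O(3ⁿ).
Since O(n⁵) ⊆ O(3ⁿ) (f grows no faster than g), f(n) = O(g(n)) is true.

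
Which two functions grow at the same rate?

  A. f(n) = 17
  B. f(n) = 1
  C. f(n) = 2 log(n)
A and B

Examining each function:
  A. 17 is O(1)
  B. 1 is O(1)
  C. 2 log(n) is O(log n)

Functions A and B both have the same complexity class.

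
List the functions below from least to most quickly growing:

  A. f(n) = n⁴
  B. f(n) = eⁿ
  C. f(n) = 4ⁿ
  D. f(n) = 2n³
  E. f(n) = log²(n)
E < D < A < B < C

Comparing growth rates:
E = log²(n) is O(log² n)
D = 2n³ is O(n³)
A = n⁴ is O(n⁴)
B = eⁿ is O(eⁿ)
C = 4ⁿ is O(4ⁿ)

Therefore, the order from slowest to fastest is: E < D < A < B < C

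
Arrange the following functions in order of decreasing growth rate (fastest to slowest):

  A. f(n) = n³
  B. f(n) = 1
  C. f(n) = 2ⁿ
C > A > B

Comparing growth rates:
C = 2ⁿ is O(2ⁿ)
A = n³ is O(n³)
B = 1 is O(1)

Therefore, the order from fastest to slowest is: C > A > B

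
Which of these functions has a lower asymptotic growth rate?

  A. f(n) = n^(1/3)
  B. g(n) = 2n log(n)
A

f(n) = n^(1/3) is O(n^(1/3)), while g(n) = 2n log(n) is O(n log n).
Since O(n^(1/3)) grows slower than O(n log n), f(n) is dominated.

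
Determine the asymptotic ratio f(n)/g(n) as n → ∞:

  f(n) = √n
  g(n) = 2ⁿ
0

Since √n (O(√n)) grows slower than 2ⁿ (O(2ⁿ)),
the ratio f(n)/g(n) → 0 as n → ∞.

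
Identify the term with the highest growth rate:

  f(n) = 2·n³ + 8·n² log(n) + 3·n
2·n³

Looking at each term:
  - 2·n³ is O(n³)
  - 8·n² log(n) is O(n² log n)
  - 3·n is O(n)

The term 2·n³ (O(n³)) grows fastest and dominates all others.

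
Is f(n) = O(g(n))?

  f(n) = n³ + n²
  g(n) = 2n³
True

f(n) = n³ + n² and g(n) = 2n³ are both O(n³).
Big-O permits equal growth rates (f ≤ c·g for some c), so f(n) = O(g(n)) is true.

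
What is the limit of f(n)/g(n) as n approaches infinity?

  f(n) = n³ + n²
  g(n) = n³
1

Since n³ + n² and n³ have the same growth rate (O(n³)),
the ratio converges to a constant: 1.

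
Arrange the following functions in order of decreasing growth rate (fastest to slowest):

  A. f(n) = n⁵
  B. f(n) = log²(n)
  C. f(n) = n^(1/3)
A > C > B

Comparing growth rates:
A = n⁵ is O(n⁵)
C = n^(1/3) is O(n^(1/3))
B = log²(n) is O(log² n)

Therefore, the order from fastest to slowest is: A > C > B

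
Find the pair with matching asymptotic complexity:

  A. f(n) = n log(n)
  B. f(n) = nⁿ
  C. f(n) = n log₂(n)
A and C

Examining each function:
  A. n log(n) is O(n log n)
  B. nⁿ is O(nⁿ)
  C. n log₂(n) is O(n log n)

Functions A and C both have the same complexity class.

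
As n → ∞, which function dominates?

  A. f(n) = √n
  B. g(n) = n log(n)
B

f(n) = √n is O(√n), while g(n) = n log(n) is O(n log n).
Since O(n log n) grows faster than O(√n), g(n) dominates.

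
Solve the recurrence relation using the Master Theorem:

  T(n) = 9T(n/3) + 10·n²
Θ(n² log n)

Master Theorem: a = 9, b = 3, f(n) = 10·n².
Compute the critical exponent d = log₃(9) = 2.
Compare f(n) = Θ(n²) against n^d:
  k = 2 = d, so f(n) = Θ(n^d) — Case 2.
  Work is balanced across levels: T(n) = Θ(n^d log n) = Θ(n² log n).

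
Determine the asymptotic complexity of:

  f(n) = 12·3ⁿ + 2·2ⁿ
O(3ⁿ)

The dominant term in 12·3ⁿ + 2·2ⁿ is 12·3ⁿ, which is Θ(3ⁿ).
Lower-order terms (2·2ⁿ) are asymptotically negligible.
Constants are absorbed, so the tightest bound is O(3ⁿ).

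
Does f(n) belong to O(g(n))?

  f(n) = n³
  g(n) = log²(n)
False

f(n) = n³ is O(n³), and g(n) = log²(n) is O(log² n).
Since O(n³) grows faster than O(log² n), f(n) = O(g(n)) is false.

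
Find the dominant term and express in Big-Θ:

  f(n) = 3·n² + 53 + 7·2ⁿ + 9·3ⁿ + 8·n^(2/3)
Θ(3ⁿ)

Order the terms by growth rate: 53 ≺ 8·n^(2/3) ≺ 3·n² ≺ 7·2ⁿ ≺ 9·3ⁿ.
The fastest-growing term 9·3ⁿ dominates as n → ∞; dropping its constant factor gives Θ(3ⁿ).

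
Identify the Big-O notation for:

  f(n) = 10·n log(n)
O(n log n)

The dominant term in 10·n log(n) is 10·n log(n), which is Θ(n log n).
Constants are absorbed, so the tightest bound is O(n log n).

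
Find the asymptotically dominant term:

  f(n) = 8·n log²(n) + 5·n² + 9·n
5·n²

Looking at each term:
  - 8·n log²(n) is O(n log² n)
  - 5·n² is O(n²)
  - 9·n is O(n)

The term 5·n² (O(n²)) grows fastest and dominates all others.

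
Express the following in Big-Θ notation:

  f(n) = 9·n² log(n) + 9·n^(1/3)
Θ(n² log n)

Order the terms by growth rate: 9·n^(1/3) ≺ 9·n² log(n).
The fastest-growing term 9·n² log(n) dominates as n → ∞; dropping its constant factor gives Θ(n² log n).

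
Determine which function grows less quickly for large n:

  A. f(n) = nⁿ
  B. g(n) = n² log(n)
B

f(n) = nⁿ is O(nⁿ), while g(n) = n² log(n) is O(n² log n).
Since O(n² log n) grows slower than O(nⁿ), g(n) is dominated.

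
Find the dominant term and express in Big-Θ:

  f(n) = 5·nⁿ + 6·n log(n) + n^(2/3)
Θ(nⁿ)

Order the terms by growth rate: n^(2/3) ≺ 6·n log(n) ≺ 5·nⁿ.
The fastest-growing term 5·nⁿ dominates as n → ∞; dropping its constant factor gives Θ(nⁿ).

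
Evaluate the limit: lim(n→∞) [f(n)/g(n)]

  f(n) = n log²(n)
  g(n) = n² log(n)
0

Since n log²(n) (O(n log² n)) grows slower than n² log(n) (O(n² log n)),
the ratio f(n)/g(n) → 0 as n → ∞.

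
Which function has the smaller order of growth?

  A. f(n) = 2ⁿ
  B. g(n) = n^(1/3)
B

f(n) = 2ⁿ is O(2ⁿ), while g(n) = n^(1/3) is O(n^(1/3)).
Since O(n^(1/3)) grows slower than O(2ⁿ), g(n) is dominated.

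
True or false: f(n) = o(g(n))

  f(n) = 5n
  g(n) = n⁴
True

f(n) = 5n is O(n), and g(n) = n⁴ is O(n⁴).
Since O(n) grows strictly slower than O(n⁴), f(n) = o(g(n)) is true.
This means lim(n→∞) f(n)/g(n) = 0.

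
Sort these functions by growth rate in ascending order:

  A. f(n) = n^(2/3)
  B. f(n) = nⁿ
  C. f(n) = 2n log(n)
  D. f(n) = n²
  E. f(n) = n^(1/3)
E < A < C < D < B

Comparing growth rates:
E = n^(1/3) is O(n^(1/3))
A = n^(2/3) is O(n^(2/3))
C = 2n log(n) is O(n log n)
D = n² is O(n²)
B = nⁿ is O(nⁿ)

Therefore, the order from slowest to fastest is: E < A < C < D < B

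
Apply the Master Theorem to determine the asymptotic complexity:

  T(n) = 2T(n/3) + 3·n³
Θ(n³)

Master Theorem: a = 2, b = 3, f(n) = 3·n³.
Compute the critical exponent d = log₃(2) = 0.631.
Compare f(n) = Θ(n³) against n^d:
  k = 3 > d = 0.631, so f(n) = Ω(n^(d+ε)) — Case 3.
  Regularity: a·(n/b)^3/n^3 = a/b^3 = 2/27 < 1 ✓.
  The top-level work dominates: T(n) = Θ(f(n)) = Θ(n³).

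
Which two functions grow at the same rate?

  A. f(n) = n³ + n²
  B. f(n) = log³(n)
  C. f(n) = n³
A and C

Examining each function:
  A. n³ + n² is O(n³)
  B. log³(n) is O(log³ n)
  C. n³ is O(n³)

Functions A and C both have the same complexity class.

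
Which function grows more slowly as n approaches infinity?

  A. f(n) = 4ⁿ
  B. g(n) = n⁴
B

f(n) = 4ⁿ is O(4ⁿ), while g(n) = n⁴ is O(n⁴).
Since O(n⁴) grows slower than O(4ⁿ), g(n) is dominated.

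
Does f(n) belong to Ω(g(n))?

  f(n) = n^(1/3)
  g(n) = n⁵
False

f(n) = n^(1/3) is O(n^(1/3)), and g(n) = n⁵ is O(n⁵).
Since O(n^(1/3)) grows slower than O(n⁵), f(n) = Ω(g(n)) is false.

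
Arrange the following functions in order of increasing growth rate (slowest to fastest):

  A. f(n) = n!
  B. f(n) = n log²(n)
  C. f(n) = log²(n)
C < B < A

Comparing growth rates:
C = log²(n) is O(log² n)
B = n log²(n) is O(n log² n)
A = n! is O(n!)

Therefore, the order from slowest to fastest is: C < B < A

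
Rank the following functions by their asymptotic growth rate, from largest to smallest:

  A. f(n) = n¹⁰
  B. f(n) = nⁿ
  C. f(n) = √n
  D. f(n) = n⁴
B > A > D > C

Comparing growth rates:
B = nⁿ is O(nⁿ)
A = n¹⁰ is O(n¹⁰)
D = n⁴ is O(n⁴)
C = √n is O(√n)

Therefore, the order from fastest to slowest is: B > A > D > C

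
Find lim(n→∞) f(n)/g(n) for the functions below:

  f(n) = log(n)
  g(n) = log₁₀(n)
log(10)

Since log(n) and log₁₀(n) have the same growth rate (O(log n)),
the ratio converges to a constant: log(10).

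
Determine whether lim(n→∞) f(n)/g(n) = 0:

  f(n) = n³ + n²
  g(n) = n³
False

f(n) = n³ + n² is O(n³), and g(n) = n³ is O(n³).
Since they have the same growth rate, f(n) = o(g(n)) is false.
(f = o(g) requires f to grow strictly slower, not equal.)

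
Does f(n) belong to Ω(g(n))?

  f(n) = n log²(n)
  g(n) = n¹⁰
False

f(n) = n log²(n) is O(n log² n), and g(n) = n¹⁰ is O(n¹⁰).
Since O(n log² n) grows slower than O(n¹⁰), f(n) = Ω(g(n)) is false.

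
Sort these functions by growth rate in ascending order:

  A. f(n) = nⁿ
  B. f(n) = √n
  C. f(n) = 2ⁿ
B < C < A

Comparing growth rates:
B = √n is O(√n)
C = 2ⁿ is O(2ⁿ)
A = nⁿ is O(nⁿ)

Therefore, the order from slowest to fastest is: B < C < A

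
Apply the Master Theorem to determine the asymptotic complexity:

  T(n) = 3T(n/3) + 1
Θ(n)

Master Theorem: a = 3, b = 3, f(n) = 1.
Compute the critical exponent d = log₃(3) = 1.
Compare f(n) = Θ(1) against n^d:
  k = 0 < d = 1, so f(n) = O(n^(d-ε)) — Case 1.
  The recursion cost dominates: T(n) = Θ(n^d) = Θ(n).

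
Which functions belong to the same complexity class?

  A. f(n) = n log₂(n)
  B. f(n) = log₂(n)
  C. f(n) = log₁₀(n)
B and C

Examining each function:
  A. n log₂(n) is O(n log n)
  B. log₂(n) is O(log n)
  C. log₁₀(n) is O(log n)

Functions B and C both have the same complexity class.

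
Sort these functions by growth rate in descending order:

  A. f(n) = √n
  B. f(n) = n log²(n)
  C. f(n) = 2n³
C > B > A

Comparing growth rates:
C = 2n³ is O(n³)
B = n log²(n) is O(n log² n)
A = √n is O(√n)

Therefore, the order from fastest to slowest is: C > B > A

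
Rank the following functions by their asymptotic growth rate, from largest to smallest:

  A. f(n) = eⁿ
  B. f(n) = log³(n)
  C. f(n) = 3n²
A > C > B

Comparing growth rates:
A = eⁿ is O(eⁿ)
C = 3n² is O(n²)
B = log³(n) is O(log³ n)

Therefore, the order from fastest to slowest is: A > C > B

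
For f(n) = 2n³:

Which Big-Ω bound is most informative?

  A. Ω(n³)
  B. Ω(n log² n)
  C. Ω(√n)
A

f(n) = 2n³ is Ω(n³).
All listed options are valid Big-Ω bounds (lower bounds),
but Ω(n³) is the tightest (largest valid bound).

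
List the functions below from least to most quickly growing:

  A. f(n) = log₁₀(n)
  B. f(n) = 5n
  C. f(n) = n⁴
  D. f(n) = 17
D < A < B < C

Comparing growth rates:
D = 17 is O(1)
A = log₁₀(n) is O(log n)
B = 5n is O(n)
C = n⁴ is O(n⁴)

Therefore, the order from slowest to fastest is: D < A < B < C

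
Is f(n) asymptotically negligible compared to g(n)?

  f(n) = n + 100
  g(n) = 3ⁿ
True

f(n) = n + 100 is O(n), and g(n) = 3ⁿ is O(3ⁿ).
Since O(n) grows strictly slower than O(3ⁿ), f(n) = o(g(n)) is true.
This means lim(n→∞) f(n)/g(n) = 0.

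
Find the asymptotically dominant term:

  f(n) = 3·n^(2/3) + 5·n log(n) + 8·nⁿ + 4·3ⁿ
8·nⁿ

Looking at each term:
  - 3·n^(2/3) is O(n^(2/3))
  - 5·n log(n) is O(n log n)
  - 8·nⁿ is O(nⁿ)
  - 4·3ⁿ is O(3ⁿ)

The term 8·nⁿ (O(nⁿ)) grows fastest and dominates all others.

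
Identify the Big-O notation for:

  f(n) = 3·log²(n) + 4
O(log² n)

The dominant term in 3·log²(n) + 4 is 3·log²(n), which is Θ(log² n).
Lower-order terms (4) are asymptotically negligible.
Constants are absorbed, so the tightest bound is O(log² n).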